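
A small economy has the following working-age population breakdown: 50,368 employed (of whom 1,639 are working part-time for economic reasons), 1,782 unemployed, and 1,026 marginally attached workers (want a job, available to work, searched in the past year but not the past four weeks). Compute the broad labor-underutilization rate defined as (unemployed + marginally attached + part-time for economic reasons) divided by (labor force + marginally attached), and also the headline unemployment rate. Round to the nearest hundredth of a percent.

Labor force = 50,368 + 1,782 = 52,150.
Numerator = 1,782 + 1,026 + 1,639 = 4,447.
Denominator = 52,150 + 1,026 = 53,176.
Broad rate = 4,447 / 53,176 = 8.36%.
Headline unemployment rate = 1,782 / 52,150 = 3.42%.

Broad underutilization rate ≈ 8.36%; headline unemployment rate ≈ 3.42%.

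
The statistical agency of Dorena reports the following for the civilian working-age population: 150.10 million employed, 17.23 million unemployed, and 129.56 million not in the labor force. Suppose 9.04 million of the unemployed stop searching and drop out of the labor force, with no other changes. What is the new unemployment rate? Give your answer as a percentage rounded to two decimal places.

New unemployment rate ≈ 5.17%.

Initially, labor force = 150.10 + 17.23 = 167.33 million, so u = 17.23/167.33 = 10.30%.
After the change, unemployed and labor force both fall by 9.04 → E = 150.10, U = 8.19, labor force = 158.29 million.
New unemployment rate = 8.19 / 158.29 = 5.17%.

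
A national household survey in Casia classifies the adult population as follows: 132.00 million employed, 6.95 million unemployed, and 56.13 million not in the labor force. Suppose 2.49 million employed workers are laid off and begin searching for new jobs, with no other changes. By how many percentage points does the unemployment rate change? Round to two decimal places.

The unemployment rate changes by +1.79 percentage points.

Initially, labor force = 132.00 + 6.95 = 138.95 million, so u = 6.95/138.95 = 5.00%.
After the change, employed falls and unemployed rises by 2.49; labor force unchanged → E = 129.51, U = 9.44, labor force = 138.95 million.
New unemployment rate = 9.44 / 138.95 = 6.79%.
Change = 6.79% − 5.00% = +1.79 percentage points.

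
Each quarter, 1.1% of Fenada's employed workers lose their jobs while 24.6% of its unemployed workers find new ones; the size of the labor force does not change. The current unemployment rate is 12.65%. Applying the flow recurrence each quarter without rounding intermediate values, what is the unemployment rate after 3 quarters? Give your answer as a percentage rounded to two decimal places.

With a fixed labor force, u_{t+1} = u_t + s·(1−u_t) − f·u_t = u_t·(1−s−f) + s.
Here 1−s−f = 0.743 and s = 0.011.
u_1 = 0.126500 × 0.743 + 0.011 = 0.104989.
u_2 = 0.104989 × 0.743 + 0.011 = 0.089007.
u_3 = 0.089007 × 0.743 + 0.011 = 0.077132.

Unemployment rate after three quarters ≈ 7.71%.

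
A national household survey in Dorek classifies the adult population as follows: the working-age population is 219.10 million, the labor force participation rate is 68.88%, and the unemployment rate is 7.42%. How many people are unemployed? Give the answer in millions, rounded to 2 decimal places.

Labor force = 0.6888 × 219.10 = 150.92 million.
Unemployed = 0.0742 × 150.92 ≈ 11.20 million.

About 11.20 million are unemployed.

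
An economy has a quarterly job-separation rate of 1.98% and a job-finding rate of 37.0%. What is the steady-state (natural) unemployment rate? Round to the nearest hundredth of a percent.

At steady state the flows balance: s·E = f·U, so U/(E+U) = s/(s+f).
u* = 1.98 / (1.98 + 37.0) = 1.98 / 38.98 = 5.08%.

Steady-state unemployment rate ≈ 5.08%.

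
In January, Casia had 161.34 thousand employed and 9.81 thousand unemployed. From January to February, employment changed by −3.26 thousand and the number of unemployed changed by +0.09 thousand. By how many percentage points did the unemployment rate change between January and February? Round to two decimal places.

The unemployment rate changed by +0.16 percentage points.

January: labor force = 161.34 + 9.81 = 171.15; u = 9.81/171.15 = 5.73%.
February: labor force = 158.08 + 9.90 = 167.98; u = 9.90/167.98 = 5.89%.
Change = 5.89% − 5.73% = +0.16 pp.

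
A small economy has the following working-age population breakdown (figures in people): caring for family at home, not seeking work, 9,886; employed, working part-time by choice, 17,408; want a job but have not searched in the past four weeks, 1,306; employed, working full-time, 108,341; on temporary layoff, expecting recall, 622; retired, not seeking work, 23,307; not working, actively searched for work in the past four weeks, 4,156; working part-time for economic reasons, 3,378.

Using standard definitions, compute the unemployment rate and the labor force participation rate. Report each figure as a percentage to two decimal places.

Unemployment rate ≈ 3.57%; labor force participation rate ≈ 79.51%.

Employed = 17,408 + 108,341 + 3,378 = 129,127 (anyone who worked, including part-time for economic reasons, counts as employed).
Unemployed = 622 + 4,156 = 4,778 (jobless and actively searching, or on temporary layoff).
Labor force = 129,127 + 4,778 = 133,905.
Not in labor force = 9,886 + 1,306 + 23,307 = 34,499 (those not working and not actively searching are outside the labor force — including those who want a job but have given up searching).
Civilian working-age population = 133,905 + 34,499 = 168,404.
Unemployment rate = 4,778 / 133,905 = 3.57%.
Labor force participation rate = 133,905 / 168,404 = 79.51%.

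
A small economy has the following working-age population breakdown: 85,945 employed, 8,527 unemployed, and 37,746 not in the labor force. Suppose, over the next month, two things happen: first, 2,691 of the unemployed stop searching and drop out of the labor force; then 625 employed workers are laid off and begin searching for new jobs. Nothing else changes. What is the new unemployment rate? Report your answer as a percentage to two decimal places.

New unemployment rate ≈ 7.04%.

Initially, labor force = 85,945 + 8,527 = 94,472, so u = 8,527/94,472 = 9.03%.
After the first change, unemployed and labor force both fall by 2,691 → E = 85,945, U = 5,836, labor force = 91,781.
After the second change, employed falls and unemployed rises by 625; labor force unchanged → E = 85,320, U = 6,461, labor force = 91,781.
New unemployment rate = 6,461 / 91,781 = 7.04%.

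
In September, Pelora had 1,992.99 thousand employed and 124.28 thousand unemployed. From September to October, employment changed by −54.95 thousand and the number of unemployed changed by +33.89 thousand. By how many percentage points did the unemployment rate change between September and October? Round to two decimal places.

The unemployment rate changed by +1.68 percentage points.

September: labor force = 1,992.99 + 124.28 = 2,117.27; u = 124.28/2,117.27 = 5.87%.
October: labor force = 1,938.04 + 158.17 = 2,096.21; u = 158.17/2,096.21 = 7.55%.
Change = 7.55% − 5.87% = +1.68 pp.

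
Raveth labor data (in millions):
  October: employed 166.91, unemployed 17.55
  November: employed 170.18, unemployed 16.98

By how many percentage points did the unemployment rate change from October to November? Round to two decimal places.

The unemployment rate changed by −0.44 percentage points.

October: labor force = 166.91 + 17.55 = 184.46; u = 17.55/184.46 = 9.51%.
November: labor force = 170.18 + 16.98 = 187.16; u = 16.98/187.16 = 9.07%.
Change = 9.07% − 9.51% = −0.44 pp.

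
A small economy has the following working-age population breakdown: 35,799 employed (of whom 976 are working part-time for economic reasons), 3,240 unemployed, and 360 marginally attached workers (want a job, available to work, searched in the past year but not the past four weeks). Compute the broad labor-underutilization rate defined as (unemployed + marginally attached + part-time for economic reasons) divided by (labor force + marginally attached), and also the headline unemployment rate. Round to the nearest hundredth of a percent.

Labor force = 35,799 + 3,240 = 39,039.
Numerator = 3,240 + 360 + 976 = 4,576.
Denominator = 39,039 + 360 = 39,399.
Broad rate = 4,576 / 39,399 = 11.61%.
Headline unemployment rate = 3,240 / 39,039 = 8.30%.

Broad underutilization rate ≈ 11.61%; headline unemployment rate ≈ 8.30%.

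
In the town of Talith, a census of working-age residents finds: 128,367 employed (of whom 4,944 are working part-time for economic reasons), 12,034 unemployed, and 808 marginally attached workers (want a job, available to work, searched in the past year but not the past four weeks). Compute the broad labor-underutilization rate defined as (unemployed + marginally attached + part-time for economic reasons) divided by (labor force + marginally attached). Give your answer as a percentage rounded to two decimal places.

Broad underutilization rate ≈ 12.60%.

Labor force = 128,367 + 12,034 = 140,401.
Numerator = 12,034 + 808 + 4,944 = 17,786.
Denominator = 140,401 + 808 = 141,209.
Broad rate = 17,786 / 141,209 = 12.60%.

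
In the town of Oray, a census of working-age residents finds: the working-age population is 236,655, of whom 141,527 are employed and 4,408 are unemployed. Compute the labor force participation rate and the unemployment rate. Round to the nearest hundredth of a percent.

Labor force = employed + unemployed = 141,527 + 4,408 = 145,935.
Unemployment rate = 4,408 / 145,935 = 3.02%.
Labor force participation rate = 145,935 / 236,655 = 61.67%.

Labor force participation rate ≈ 61.67%; unemployment rate ≈ 3.02%.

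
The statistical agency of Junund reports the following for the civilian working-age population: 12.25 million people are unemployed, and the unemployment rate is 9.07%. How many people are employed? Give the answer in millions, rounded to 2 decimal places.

Labor force = U / u = 12.25 / 0.0907 ≈ 135.06 million.
Employed = labor force − unemployed = 135.06 − 12.25 = 122.81 million.

About 122.81 million are employed.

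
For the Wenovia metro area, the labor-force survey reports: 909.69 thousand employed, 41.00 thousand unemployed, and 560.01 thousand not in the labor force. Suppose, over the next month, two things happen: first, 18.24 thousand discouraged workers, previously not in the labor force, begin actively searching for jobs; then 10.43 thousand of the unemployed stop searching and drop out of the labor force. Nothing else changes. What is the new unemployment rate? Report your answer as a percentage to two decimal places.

New unemployment rate ≈ 5.09%.

Initially, labor force = 909.69 + 41.00 = 950.69 thousand, so u = 41.00/950.69 = 4.31%.
After the first change, unemployed and labor force both rise by 18.24 → E = 909.69, U = 59.24, labor force = 968.93 thousand.
After the second change, unemployed and labor force both fall by 10.43 → E = 909.69, U = 48.81, labor force = 958.50 thousand.
New unemployment rate = 48.81 / 958.50 = 5.09%.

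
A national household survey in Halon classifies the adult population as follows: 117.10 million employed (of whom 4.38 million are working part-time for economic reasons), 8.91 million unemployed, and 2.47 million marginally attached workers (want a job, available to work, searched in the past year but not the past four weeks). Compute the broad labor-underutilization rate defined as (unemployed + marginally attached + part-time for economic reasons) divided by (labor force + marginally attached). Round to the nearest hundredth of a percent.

Labor force = 117.10 + 8.91 = 126.01 million.
Numerator = 8.91 + 2.47 + 4.38 = 15.76 million.
Denominator = 126.01 + 2.47 = 128.48 million.
Broad rate = 15.76 / 128.48 = 12.27%.

Broad underutilization rate ≈ 12.27%.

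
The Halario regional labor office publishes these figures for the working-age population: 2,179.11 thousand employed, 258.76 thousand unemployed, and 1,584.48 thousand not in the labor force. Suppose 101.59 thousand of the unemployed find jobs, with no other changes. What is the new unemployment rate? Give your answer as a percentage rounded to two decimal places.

Initially, labor force = 2,179.11 + 258.76 = 2,437.87 thousand, so u = 258.76/2,437.87 = 10.61%.
After the change, unemployed falls and employed rises by 101.59; labor force unchanged → E = 2,280.70, U = 157.17, labor force = 2,437.87 thousand.
New unemployment rate = 157.17 / 2,437.87 = 6.45%.

New unemployment rate ≈ 6.45%.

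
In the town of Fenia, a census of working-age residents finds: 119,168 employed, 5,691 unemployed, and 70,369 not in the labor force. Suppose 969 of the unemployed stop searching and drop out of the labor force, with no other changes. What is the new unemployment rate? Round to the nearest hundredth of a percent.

New unemployment rate ≈ 3.81%.

Initially, labor force = 119,168 + 5,691 = 124,859, so u = 5,691/124,859 = 4.56%.
After the change, unemployed and labor force both fall by 969 → E = 119,168, U = 4,722, labor force = 123,890.
New unemployment rate = 4,722 / 123,890 = 3.81%.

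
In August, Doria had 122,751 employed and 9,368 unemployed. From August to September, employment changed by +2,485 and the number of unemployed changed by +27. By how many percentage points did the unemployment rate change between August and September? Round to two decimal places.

August: labor force = 122,751 + 9,368 = 132,119; u = 9,368/132,119 = 7.09%.
September: labor force = 125,236 + 9,395 = 134,631; u = 9,395/134,631 = 6.98%.
Change = 6.98% − 7.09% = −0.11 pp.

The unemployment rate changed by −0.11 percentage points.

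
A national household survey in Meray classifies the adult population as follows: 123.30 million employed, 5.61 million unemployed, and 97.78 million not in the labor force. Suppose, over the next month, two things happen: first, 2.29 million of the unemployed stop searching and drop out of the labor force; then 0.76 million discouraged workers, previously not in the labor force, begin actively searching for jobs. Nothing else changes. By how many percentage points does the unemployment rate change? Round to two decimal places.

Initially, labor force = 123.30 + 5.61 = 128.91 million, so u = 5.61/128.91 = 4.35%.
After the first change, unemployed and labor force both fall by 2.29 → E = 123.30, U = 3.32, labor force = 126.62 million.
After the second change, unemployed and labor force both rise by 0.76 → E = 123.30, U = 4.08, labor force = 127.38 million.
New unemployment rate = 4.08 / 127.38 = 3.20%.
Change = 3.20% − 4.35% = −1.15 percentage points.

The unemployment rate changes by −1.15 percentage points.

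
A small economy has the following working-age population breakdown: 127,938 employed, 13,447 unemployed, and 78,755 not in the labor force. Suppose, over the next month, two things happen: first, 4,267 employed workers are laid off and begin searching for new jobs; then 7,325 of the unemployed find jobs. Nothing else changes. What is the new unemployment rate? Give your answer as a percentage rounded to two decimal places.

Initially, labor force = 127,938 + 13,447 = 141,385, so u = 13,447/141,385 = 9.51%.
After the first change, employed falls and unemployed rises by 4,267; labor force unchanged → E = 123,671, U = 17,714, labor force = 141,385.
After the second change, unemployed falls and employed rises by 7,325; labor force unchanged → E = 130,996, U = 10,389, labor force = 141,385.
New unemployment rate = 10,389 / 141,385 = 7.35%.

New unemployment rate ≈ 7.35%.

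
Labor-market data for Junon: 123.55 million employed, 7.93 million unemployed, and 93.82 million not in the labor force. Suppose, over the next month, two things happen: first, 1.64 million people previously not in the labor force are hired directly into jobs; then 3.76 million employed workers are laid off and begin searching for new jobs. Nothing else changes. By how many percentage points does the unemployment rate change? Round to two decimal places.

Initially, labor force = 123.55 + 7.93 = 131.48 million, so u = 7.93/131.48 = 6.03%.
After the first change, employed and labor force both rise by 1.64; unemployed unchanged → E = 125.19, U = 7.93, labor force = 133.12 million.
After the second change, employed falls and unemployed rises by 3.76; labor force unchanged → E = 121.43, U = 11.69, labor force = 133.12 million.
New unemployment rate = 11.69 / 133.12 = 8.78%.
Change = 8.78% − 6.03% = +2.75 percentage points.

The unemployment rate changes by +2.75 percentage points.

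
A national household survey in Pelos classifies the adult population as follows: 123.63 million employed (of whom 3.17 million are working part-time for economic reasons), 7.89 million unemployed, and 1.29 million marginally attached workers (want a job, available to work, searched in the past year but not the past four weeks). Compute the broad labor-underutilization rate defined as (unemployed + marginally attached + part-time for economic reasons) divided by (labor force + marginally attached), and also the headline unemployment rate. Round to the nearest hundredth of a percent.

Labor force = 123.63 + 7.89 = 131.52 million.
Numerator = 7.89 + 1.29 + 3.17 = 12.35 million.
Denominator = 131.52 + 1.29 = 132.81 million.
Broad rate = 12.35 / 132.81 = 9.30%.
Headline unemployment rate = 7.89 / 131.52 = 6.00%.

Broad underutilization rate ≈ 9.30%; headline unemployment rate ≈ 6.00%.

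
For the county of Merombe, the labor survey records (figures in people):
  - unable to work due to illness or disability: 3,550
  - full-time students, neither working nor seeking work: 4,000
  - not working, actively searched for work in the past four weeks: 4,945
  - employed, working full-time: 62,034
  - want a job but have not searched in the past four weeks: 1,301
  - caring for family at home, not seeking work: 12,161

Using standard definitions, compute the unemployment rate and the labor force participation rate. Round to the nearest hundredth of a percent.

Employed = 62,034.
Unemployed = 4,945.
Labor force = 62,034 + 4,945 = 66,979.
Not in labor force = 3,550 + 4,000 + 1,301 + 12,161 = 21,012 (those not working and not actively searching are outside the labor force — including those who want a job but have given up searching).
Civilian working-age population = 66,979 + 21,012 = 87,991.
Unemployment rate = 4,945 / 66,979 = 7.38%.
Labor force participation rate = 66,979 / 87,991 = 76.12%.

Unemployment rate ≈ 7.38%; labor force participation rate ≈ 76.12%.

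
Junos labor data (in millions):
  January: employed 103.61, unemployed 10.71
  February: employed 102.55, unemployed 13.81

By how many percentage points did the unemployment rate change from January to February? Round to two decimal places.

January: labor force = 103.61 + 10.71 = 114.32; u = 10.71/114.32 = 9.37%.
February: labor force = 102.55 + 13.81 = 116.36; u = 13.81/116.36 = 11.87%.
Change = 11.87% − 9.37% = +2.50 pp.

The unemployment rate changed by +2.50 percentage points.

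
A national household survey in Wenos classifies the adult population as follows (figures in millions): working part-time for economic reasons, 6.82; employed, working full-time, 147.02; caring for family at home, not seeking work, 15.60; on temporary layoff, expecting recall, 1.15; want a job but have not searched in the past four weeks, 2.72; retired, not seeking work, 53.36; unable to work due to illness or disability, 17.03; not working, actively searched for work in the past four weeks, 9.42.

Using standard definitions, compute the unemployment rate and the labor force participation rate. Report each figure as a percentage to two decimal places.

Unemployment rate ≈ 6.43%; labor force participation rate ≈ 64.95%.

Employed = 6.82 + 147.02 = 153.84 million (anyone who worked, including part-time for economic reasons, counts as employed).
Unemployed = 1.15 + 9.42 = 10.57 million (jobless and actively searching, or on temporary layoff).
Labor force = 153.84 + 10.57 = 164.41 million.
Not in labor force = 15.60 + 2.72 + 53.36 + 17.03 = 88.71 million (those not working and not actively searching are outside the labor force — including those who want a job but have given up searching).
Civilian working-age population = 164.41 + 88.71 = 253.12 million.
Unemployment rate = 10.57 / 164.41 = 6.43%.
Labor force participation rate = 164.41 / 253.12 = 64.95%.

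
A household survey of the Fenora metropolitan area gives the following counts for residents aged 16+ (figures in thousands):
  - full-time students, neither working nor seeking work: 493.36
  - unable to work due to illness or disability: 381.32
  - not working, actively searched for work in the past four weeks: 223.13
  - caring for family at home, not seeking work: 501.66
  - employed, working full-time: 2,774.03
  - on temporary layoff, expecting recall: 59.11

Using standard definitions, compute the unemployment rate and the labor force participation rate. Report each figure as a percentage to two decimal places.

Unemployment rate ≈ 9.23%; labor force participation rate ≈ 68.95%.

Employed = 2,774.03 thousand.
Unemployed = 223.13 + 59.11 = 282.24 thousand (jobless and actively searching, or on temporary layoff).
Labor force = 2,774.03 + 282.24 = 3,056.27 thousand.
Not in labor force = 493.36 + 381.32 + 501.66 = 1,376.34 thousand (those not working and not actively searching are outside the labor force).
Civilian working-age population = 3,056.27 + 1,376.34 = 4,432.61 thousand.
Unemployment rate = 282.24 / 3,056.27 = 9.23%.
Labor force participation rate = 3,056.27 / 4,432.61 = 68.95%.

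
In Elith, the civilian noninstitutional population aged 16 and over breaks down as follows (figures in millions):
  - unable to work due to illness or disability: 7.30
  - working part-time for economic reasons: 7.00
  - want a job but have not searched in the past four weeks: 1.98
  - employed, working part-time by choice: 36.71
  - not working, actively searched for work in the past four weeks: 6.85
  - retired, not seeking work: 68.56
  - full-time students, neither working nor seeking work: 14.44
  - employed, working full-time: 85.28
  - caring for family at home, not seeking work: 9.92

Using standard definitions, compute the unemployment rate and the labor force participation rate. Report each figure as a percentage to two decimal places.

Employed = 7.00 + 36.71 + 85.28 = 128.99 million (anyone who worked, including part-time for economic reasons, counts as employed).
Unemployed = 6.85 million.
Labor force = 128.99 + 6.85 = 135.84 million.
Not in labor force = 7.30 + 1.98 + 68.56 + 14.44 + 9.92 = 102.20 million (those not working and not actively searching are outside the labor force — including those who want a job but have given up searching).
Civilian working-age population = 135.84 + 102.20 = 238.04 million.
Unemployment rate = 6.85 / 135.84 = 5.04%.
Labor force participation rate = 135.84 / 238.04 = 57.07%.

Unemployment rate ≈ 5.04%; labor force participation rate ≈ 57.07%.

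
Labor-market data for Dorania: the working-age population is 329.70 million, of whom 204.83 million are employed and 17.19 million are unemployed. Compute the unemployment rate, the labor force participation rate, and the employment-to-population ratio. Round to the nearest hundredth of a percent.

Labor force = employed + unemployed = 204.83 + 17.19 = 222.02 million.
Unemployment rate = 17.19 / 222.02 = 7.74%.
Labor force participation rate = 222.02 / 329.70 = 67.34%.
Employment-population ratio = 204.83 / 329.70 = 62.13%.

Unemployment rate ≈ 7.74%; labor force participation rate ≈ 67.34%; employment-population ratio ≈ 62.13%.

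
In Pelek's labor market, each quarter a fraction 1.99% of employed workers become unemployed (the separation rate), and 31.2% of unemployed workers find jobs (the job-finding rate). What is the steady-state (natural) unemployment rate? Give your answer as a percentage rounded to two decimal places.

At steady state the flows balance: s·E = f·U, so U/(E+U) = s/(s+f).
u* = 1.99 / (1.99 + 31.2) = 1.99 / 33.19 = 6.00%.

Steady-state unemployment rate ≈ 6.00%.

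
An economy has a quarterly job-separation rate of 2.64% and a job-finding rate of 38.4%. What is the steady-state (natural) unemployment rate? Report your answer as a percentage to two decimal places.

Steady-state unemployment rate ≈ 6.43%.

At steady state the flows balance: s·E = f·U, so U/(E+U) = s/(s+f).
u* = 2.64 / (2.64 + 38.4) = 2.64 / 41.04 = 6.43%.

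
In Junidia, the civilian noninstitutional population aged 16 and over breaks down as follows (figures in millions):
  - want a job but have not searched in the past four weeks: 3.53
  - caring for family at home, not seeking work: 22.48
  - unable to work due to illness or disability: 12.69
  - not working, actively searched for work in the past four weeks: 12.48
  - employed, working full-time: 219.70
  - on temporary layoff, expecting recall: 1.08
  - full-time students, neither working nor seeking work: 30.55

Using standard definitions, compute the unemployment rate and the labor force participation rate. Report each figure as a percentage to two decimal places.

Employed = 219.70 million.
Unemployed = 12.48 + 1.08 = 13.56 million (jobless and actively searching, or on temporary layoff).
Labor force = 219.70 + 13.56 = 233.26 million.
Not in labor force = 3.53 + 22.48 + 12.69 + 30.55 = 69.25 million (those not working and not actively searching are outside the labor force — including those who want a job but have given up searching).
Civilian working-age population = 233.26 + 69.25 = 302.51 million.
Unemployment rate = 13.56 / 233.26 = 5.81%.
Labor force participation rate = 233.26 / 302.51 = 77.11%.

Unemployment rate ≈ 5.81%; labor force participation rate ≈ 77.11%.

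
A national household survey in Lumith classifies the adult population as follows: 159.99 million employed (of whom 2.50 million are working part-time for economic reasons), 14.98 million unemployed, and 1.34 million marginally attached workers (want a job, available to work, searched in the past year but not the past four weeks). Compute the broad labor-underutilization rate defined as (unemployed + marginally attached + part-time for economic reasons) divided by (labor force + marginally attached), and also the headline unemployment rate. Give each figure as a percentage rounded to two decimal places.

Broad underutilization rate ≈ 10.67%; headline unemployment rate ≈ 8.56%.

Labor force = 159.99 + 14.98 = 174.97 million.
Numerator = 14.98 + 1.34 + 2.50 = 18.82 million.
Denominator = 174.97 + 1.34 = 176.31 million.
Broad rate = 18.82 / 176.31 = 10.67%.
Headline unemployment rate = 14.98 / 174.97 = 8.56%.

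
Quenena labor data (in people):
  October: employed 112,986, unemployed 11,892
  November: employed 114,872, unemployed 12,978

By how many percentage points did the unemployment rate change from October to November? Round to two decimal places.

October: labor force = 112,986 + 11,892 = 124,878; u = 11,892/124,878 = 9.52%.
November: labor force = 114,872 + 12,978 = 127,850; u = 12,978/127,850 = 10.15%.
Change = 10.15% − 9.52% = +0.63 pp.

The unemployment rate changed by +0.63 percentage points.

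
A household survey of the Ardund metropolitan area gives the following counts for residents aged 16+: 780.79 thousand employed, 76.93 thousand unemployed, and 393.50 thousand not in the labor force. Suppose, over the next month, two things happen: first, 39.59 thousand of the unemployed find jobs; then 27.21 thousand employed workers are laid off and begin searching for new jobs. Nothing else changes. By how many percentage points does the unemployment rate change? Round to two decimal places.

Initially, labor force = 780.79 + 76.93 = 857.72 thousand, so u = 76.93/857.72 = 8.97%.
After the first change, unemployed falls and employed rises by 39.59; labor force unchanged → E = 820.38, U = 37.34, labor force = 857.72 thousand.
After the second change, employed falls and unemployed rises by 27.21; labor force unchanged → E = 793.17, U = 64.55, labor force = 857.72 thousand.
New unemployment rate = 64.55 / 857.72 = 7.53%.
Change = 7.53% − 8.97% = −1.44 percentage points.

The unemployment rate changes by −1.44 percentage points.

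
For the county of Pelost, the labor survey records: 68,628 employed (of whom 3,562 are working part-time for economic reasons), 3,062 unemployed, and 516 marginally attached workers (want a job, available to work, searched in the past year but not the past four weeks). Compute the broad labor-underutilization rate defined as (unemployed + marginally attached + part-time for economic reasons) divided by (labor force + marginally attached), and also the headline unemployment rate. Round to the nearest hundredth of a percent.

Labor force = 68,628 + 3,062 = 71,690.
Numerator = 3,062 + 516 + 3,562 = 7,140.
Denominator = 71,690 + 516 = 72,206.
Broad rate = 7,140 / 72,206 = 9.89%.
Headline unemployment rate = 3,062 / 71,690 = 4.27%.

Broad underutilization rate ≈ 9.89%; headline unemployment rate ≈ 4.27%.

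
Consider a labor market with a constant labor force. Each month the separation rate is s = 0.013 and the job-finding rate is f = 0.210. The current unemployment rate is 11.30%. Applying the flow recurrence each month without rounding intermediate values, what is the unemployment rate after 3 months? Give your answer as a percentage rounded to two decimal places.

With a fixed labor force, u_{t+1} = u_t + s·(1−u_t) − f·u_t = u_t·(1−s−f) + s.
Here 1−s−f = 0.777 and s = 0.013.
u_1 = 0.113000 × 0.777 + 0.013 = 0.100801.
u_2 = 0.100801 × 0.777 + 0.013 = 0.091322.
u_3 = 0.091322 × 0.777 + 0.013 = 0.083957.

Unemployment rate after three months ≈ 8.40%.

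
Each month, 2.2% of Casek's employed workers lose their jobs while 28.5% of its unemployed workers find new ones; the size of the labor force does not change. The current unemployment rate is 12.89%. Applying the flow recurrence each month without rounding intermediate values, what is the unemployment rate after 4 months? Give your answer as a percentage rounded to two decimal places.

With a fixed labor force, u_{t+1} = u_t + s·(1−u_t) − f·u_t = u_t·(1−s−f) + s.
Here 1−s−f = 0.693 and s = 0.022.
u_1 = 0.128900 × 0.693 + 0.022 = 0.111328.
u_2 = 0.111328 × 0.693 + 0.022 = 0.099150.
u_3 = 0.099150 × 0.693 + 0.022 = 0.090711.
u_4 = 0.090711 × 0.693 + 0.022 = 0.084863.

Unemployment rate after four months ≈ 8.49%.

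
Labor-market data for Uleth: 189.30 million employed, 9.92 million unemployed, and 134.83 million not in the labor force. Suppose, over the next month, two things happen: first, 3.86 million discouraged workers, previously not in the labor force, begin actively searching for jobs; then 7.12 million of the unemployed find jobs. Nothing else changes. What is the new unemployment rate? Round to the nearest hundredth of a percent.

New unemployment rate ≈ 3.28%.

Initially, labor force = 189.30 + 9.92 = 199.22 million, so u = 9.92/199.22 = 4.98%.
After the first change, unemployed and labor force both rise by 3.86 → E = 189.30, U = 13.78, labor force = 203.08 million.
After the second change, unemployed falls and employed rises by 7.12; labor force unchanged → E = 196.42, U = 6.66, labor force = 203.08 million.
New unemployment rate = 6.66 / 203.08 = 3.28%.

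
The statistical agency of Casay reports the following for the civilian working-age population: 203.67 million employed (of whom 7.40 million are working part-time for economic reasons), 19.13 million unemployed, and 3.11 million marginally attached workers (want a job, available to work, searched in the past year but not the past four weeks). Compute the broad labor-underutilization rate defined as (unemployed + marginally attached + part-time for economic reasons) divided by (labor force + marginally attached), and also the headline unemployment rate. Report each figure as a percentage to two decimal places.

Labor force = 203.67 + 19.13 = 222.80 million.
Numerator = 19.13 + 3.11 + 7.40 = 29.64 million.
Denominator = 222.80 + 3.11 = 225.91 million.
Broad rate = 29.64 / 225.91 = 13.12%.
Headline unemployment rate = 19.13 / 222.80 = 8.59%.

Broad underutilization rate ≈ 13.12%; headline unemployment rate ≈ 8.59%.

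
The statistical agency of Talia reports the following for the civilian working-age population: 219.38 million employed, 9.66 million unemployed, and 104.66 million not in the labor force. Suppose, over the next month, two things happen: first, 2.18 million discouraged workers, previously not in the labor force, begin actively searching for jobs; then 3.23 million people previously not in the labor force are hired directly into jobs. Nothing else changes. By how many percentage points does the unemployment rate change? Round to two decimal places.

The unemployment rate changes by +0.83 percentage points.

Initially, labor force = 219.38 + 9.66 = 229.04 million, so u = 9.66/229.04 = 4.22%.
After the first change, unemployed and labor force both rise by 2.18 → E = 219.38, U = 11.84, labor force = 231.22 million.
After the second change, employed and labor force both rise by 3.23; unemployed unchanged → E = 222.61, U = 11.84, labor force = 234.45 million.
New unemployment rate = 11.84 / 234.45 = 5.05%.
Change = 5.05% − 4.22% = +0.83 percentage points.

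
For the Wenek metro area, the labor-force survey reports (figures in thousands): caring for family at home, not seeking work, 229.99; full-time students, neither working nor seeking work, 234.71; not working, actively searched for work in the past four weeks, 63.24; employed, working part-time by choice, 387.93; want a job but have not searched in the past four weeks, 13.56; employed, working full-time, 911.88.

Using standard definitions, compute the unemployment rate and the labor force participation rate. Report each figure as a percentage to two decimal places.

Unemployment rate ≈ 4.64%; labor force participation rate ≈ 74.03%.

Employed = 387.93 + 911.88 = 1,299.81 thousand.
Unemployed = 63.24 thousand.
Labor force = 1,299.81 + 63.24 = 1,363.05 thousand.
Not in labor force = 229.99 + 234.71 + 13.56 = 478.26 thousand (those not working and not actively searching are outside the labor force — including those who want a job but have given up searching).
Civilian working-age population = 1,363.05 + 478.26 = 1,841.31 thousand.
Unemployment rate = 63.24 / 1,363.05 = 4.64%.
Labor force participation rate = 1,363.05 / 1,841.31 = 74.03%.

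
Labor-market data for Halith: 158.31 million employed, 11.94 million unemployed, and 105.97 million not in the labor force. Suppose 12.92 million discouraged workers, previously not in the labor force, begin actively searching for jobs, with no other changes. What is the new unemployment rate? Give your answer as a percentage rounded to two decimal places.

Initially, labor force = 158.31 + 11.94 = 170.25 million, so u = 11.94/170.25 = 7.01%.
After the change, unemployed and labor force both rise by 12.92 → E = 158.31, U = 24.86, labor force = 183.17 million.
New unemployment rate = 24.86 / 183.17 = 13.57%.

New unemployment rate ≈ 13.57%.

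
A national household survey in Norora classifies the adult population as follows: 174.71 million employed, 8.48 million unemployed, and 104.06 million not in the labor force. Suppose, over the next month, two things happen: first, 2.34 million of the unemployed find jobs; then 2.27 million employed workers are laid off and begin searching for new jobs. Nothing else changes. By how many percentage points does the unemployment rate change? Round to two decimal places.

The unemployment rate changes by −0.04 percentage points.

Initially, labor force = 174.71 + 8.48 = 183.19 million, so u = 8.48/183.19 = 4.63%.
After the first change, unemployed falls and employed rises by 2.34; labor force unchanged → E = 177.05, U = 6.14, labor force = 183.19 million.
After the second change, employed falls and unemployed rises by 2.27; labor force unchanged → E = 174.78, U = 8.41, labor force = 183.19 million.
New unemployment rate = 8.41 / 183.19 = 4.59%.
Change = 4.59% − 4.63% = −0.04 percentage points.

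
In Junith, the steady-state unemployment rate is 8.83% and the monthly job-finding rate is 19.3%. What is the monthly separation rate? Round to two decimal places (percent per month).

Separation rate ≈ 1.87% per month.

From u* = s/(s+f): s = u·f/(1−u).
s = 0.0883 × 19.3 / (1 − 0.0883) = 1.7042 / 0.9117 ≈ 1.87% per month.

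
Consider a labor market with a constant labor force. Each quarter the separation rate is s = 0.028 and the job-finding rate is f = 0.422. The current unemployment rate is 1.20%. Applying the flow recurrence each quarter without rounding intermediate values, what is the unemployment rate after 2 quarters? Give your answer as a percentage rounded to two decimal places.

With a fixed labor force, u_{t+1} = u_t + s·(1−u_t) − f·u_t = u_t·(1−s−f) + s.
Here 1−s−f = 0.550 and s = 0.028.
u_1 = 0.012000 × 0.550 + 0.028 = 0.034600.
u_2 = 0.034600 × 0.550 + 0.028 = 0.047030.

Unemployment rate after two quarters ≈ 4.70%.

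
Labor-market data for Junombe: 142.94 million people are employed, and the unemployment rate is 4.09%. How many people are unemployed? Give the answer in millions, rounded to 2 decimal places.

About 6.10 million are unemployed.

Let U be the number unemployed. The labor force is E + U, and U/(E+U) = 0.0409.
So U = 0.0409 × 142.94 / (1 − 0.0409) = 5.8462 / 0.9591 ≈ 6.10 million.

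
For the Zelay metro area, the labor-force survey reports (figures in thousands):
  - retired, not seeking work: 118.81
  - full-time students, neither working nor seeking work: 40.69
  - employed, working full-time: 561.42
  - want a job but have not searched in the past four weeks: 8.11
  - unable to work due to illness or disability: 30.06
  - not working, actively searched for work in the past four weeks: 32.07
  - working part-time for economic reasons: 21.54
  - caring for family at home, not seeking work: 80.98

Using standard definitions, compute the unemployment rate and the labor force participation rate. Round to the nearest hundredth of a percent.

Employed = 561.42 + 21.54 = 582.96 thousand (anyone who worked, including part-time for economic reasons, counts as employed).
Unemployed = 32.07 thousand.
Labor force = 582.96 + 32.07 = 615.03 thousand.
Not in labor force = 118.81 + 40.69 + 8.11 + 30.06 + 80.98 = 278.65 thousand (those not working and not actively searching are outside the labor force — including those who want a job but have given up searching).
Civilian working-age population = 615.03 + 278.65 = 893.68 thousand.
Unemployment rate = 32.07 / 615.03 = 5.21%.
Labor force participation rate = 615.03 / 893.68 = 68.82%.

Unemployment rate ≈ 5.21%; labor force participation rate ≈ 68.82%.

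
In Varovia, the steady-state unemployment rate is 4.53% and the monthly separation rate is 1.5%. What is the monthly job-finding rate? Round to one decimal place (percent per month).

From u* = s/(s+f): f = s·(1−u)/u.
f = 1.5 × (1 − 0.0453) / 0.0453 = 1.4321 / 0.0453 ≈ 31.6% per month.

Job-finding rate ≈ 31.6% per month.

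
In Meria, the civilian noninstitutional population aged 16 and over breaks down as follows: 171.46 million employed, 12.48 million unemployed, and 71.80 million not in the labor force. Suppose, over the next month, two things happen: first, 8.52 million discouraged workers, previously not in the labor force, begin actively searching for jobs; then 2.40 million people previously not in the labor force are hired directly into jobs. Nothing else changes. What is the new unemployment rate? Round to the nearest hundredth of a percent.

New unemployment rate ≈ 10.78%.

Initially, labor force = 171.46 + 12.48 = 183.94 million, so u = 12.48/183.94 = 6.78%.
After the first change, unemployed and labor force both rise by 8.52 → E = 171.46, U = 21.00, labor force = 192.46 million.
After the second change, employed and labor force both rise by 2.40; unemployed unchanged → E = 173.86, U = 21.00, labor force = 194.86 million.
New unemployment rate = 21.00 / 194.86 = 10.78%.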